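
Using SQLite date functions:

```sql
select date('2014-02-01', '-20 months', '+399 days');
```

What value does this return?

Adding -20 months to 2014-02-01 gives 2012-06-01.
Applying '+399 days' to 2012-06-01: counting 399 days forward gives 2013-07-05.

2013-07-05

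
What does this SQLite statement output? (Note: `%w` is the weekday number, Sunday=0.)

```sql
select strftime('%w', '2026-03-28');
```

2026-03-28 is a Saturday; with Sunday=0 that is 6.

6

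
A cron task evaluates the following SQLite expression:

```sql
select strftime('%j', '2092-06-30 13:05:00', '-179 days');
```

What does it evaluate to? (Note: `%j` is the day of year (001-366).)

003

First apply '-179 days': 2092-06-30 13:05:00 → 2092-01-03 13:05:00.
Day-of-year for 2092-01-03: days since 2092-01-01 inclusive = 3, zero-padded to 003.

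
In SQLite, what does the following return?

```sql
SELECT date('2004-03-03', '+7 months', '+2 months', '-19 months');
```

Adding +7 months to 2004-03-03 gives 2004-10-03.
Adding +2 months to 2004-10-03 gives 2004-12-03.
Adding -19 months to 2004-12-03 gives 2003-05-03.

2003-05-03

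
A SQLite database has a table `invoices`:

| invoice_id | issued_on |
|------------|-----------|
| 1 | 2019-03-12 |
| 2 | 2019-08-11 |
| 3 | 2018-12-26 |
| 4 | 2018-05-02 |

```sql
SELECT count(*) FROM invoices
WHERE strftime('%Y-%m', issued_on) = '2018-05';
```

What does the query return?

Rows with year-month 2018-05: 2018-05-02 → 1.

1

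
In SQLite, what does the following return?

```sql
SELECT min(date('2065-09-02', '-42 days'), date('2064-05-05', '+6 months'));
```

2064-11-05

date('2065-09-02', '-42 days') → 2065-07-22.
date('2064-05-05', '+6 months') → 2064-11-05.
Earlier of the two is 2064-11-05.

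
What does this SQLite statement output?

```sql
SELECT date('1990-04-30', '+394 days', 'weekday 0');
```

1991-06-02

Applying '+394 days' to 1990-04-30: counting 394 days forward gives 1991-05-29.
`weekday 0` advances to the next Sunday; 1991-05-29 is a Wednesday, so it moves forward to 1991-06-02.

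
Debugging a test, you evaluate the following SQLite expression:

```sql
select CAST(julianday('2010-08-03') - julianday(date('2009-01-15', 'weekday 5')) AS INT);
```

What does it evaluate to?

`weekday 5` advances to the next Friday; 2009-01-15 is a Thursday, so it moves forward to 2009-01-16.
15 days remain in January 2009 after the 16th (31 − 16).
Full months from February 2009 through July 2010 contribute their day counts.
Then 3 days into August 2010.
Total: 15 + 28 + 31 + 30 + 31 + 30 + 31 + 31 + 30 + 31 + 30 + 31 + 31 + 28 + 31 + 30 + 31 + 30 + 31 + 3 = 564.

564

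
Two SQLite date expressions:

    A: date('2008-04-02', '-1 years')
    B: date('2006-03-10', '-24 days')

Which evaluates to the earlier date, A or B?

B

A = 2007-04-02.
B = 2006-02-14.
B is earlier.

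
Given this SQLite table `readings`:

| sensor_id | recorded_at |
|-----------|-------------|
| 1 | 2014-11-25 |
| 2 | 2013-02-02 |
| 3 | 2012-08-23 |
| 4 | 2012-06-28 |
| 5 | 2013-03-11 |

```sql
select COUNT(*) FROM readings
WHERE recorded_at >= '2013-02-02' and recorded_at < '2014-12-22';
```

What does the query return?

Rows in [2013-02-02, 2014-12-22): 2014-11-25, 2013-02-02, 2013-03-11 → 3 rows.

3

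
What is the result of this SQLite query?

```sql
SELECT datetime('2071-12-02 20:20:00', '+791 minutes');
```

791 minutes = 13h 11m; +791 minutes from 2071-12-02 20:20:00 is 2071-12-03 09:31:00 (crosses midnight).

2071-12-03 09:31:00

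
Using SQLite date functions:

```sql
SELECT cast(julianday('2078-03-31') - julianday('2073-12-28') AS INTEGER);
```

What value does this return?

1554

3 days remain in December 2073 after the 28th (31 − 28).
Full months from January 2074 through February 2078 contribute their day counts.
Then 31 days into March 2078.
Total: 3 + 31 + 28 + 31 + 30 + 31 + 30 + 31 + 31 + 30 + 31 + 30 + 31 + 31 + 28 + 31 + 30 + 31 + 30 + 31 + 31 + 30 + 31 + 30 + 31 + 31 + 29 + 31 + 30 + 31 + 30 + 31 + 31 + 30 + 31 + 30 + 31 + 31 + 28 + 31 + 30 + 31 + 30 + 31 + 31 + 30 + 31 + 30 + 31 + 31 + 28 + 31 = 1554.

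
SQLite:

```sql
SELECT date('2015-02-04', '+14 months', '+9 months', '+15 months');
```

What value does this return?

2018-04-04

Adding +14 months to 2015-02-04 gives 2016-04-04.
Adding +9 months to 2016-04-04 gives 2017-01-04.
Adding +15 months to 2017-01-04 gives 2018-04-04.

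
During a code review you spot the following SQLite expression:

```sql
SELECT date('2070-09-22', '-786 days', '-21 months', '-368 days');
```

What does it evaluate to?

Applying '-786 days' to 2070-09-22: counting 786 days back gives 2068-07-28.
Adding -21 months to 2068-07-28 gives 2066-10-28.
Applying '-368 days' to 2066-10-28: counting 368 days back gives 2065-10-25.

2065-10-25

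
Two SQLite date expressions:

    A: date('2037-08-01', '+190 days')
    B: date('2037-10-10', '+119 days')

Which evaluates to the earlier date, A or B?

A = 2038-02-07.
B = 2038-02-06.
B is earlier.

B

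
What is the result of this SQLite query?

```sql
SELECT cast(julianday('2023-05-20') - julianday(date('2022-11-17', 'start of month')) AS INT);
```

200

`start of month` rewinds 2022-11-17 to 2022-11-01.
29 days remain in November 2022 after the 1st (30 − 1).
December 2022: 31 days.
January 2023: 31 days.
February 2023: 28 days.
March 2023: 31 days.
April 2023: 30 days.
Then 20 days into May 2023.
Total: 29 + 31 + 31 + 28 + 31 + 30 + 20 = 200.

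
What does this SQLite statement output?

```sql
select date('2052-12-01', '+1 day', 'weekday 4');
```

Advancing 1 more day within December lands on 2052-12-02.
`weekday 4` advances to the next Thursday; 2052-12-02 is a Monday, so it moves forward to 2052-12-05.

2052-12-05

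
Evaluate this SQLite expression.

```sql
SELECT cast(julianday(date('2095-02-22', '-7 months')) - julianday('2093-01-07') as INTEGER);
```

Adding -7 months to 2095-02-22 gives 2094-07-22.
24 days remain in January 2093 after the 7th (31 − 7).
Full months from February 2093 through June 2094 contribute their day counts.
Then 22 days into July 2094.
Total: 24 + 28 + 31 + 30 + 31 + 30 + 31 + 31 + 30 + 31 + 30 + 31 + 31 + 28 + 31 + 30 + 31 + 30 + 22 = 561.

561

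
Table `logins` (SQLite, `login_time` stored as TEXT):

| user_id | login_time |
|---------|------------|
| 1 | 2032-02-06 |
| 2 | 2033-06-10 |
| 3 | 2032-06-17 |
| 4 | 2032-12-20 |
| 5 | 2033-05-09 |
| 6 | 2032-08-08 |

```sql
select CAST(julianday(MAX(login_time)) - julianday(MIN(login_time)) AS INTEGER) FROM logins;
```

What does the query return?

MIN = 2032-02-06, MAX = 2033-06-10.
23 days remain in February 2032 after the 6th (29 − 6).
Full months from March 2032 through May 2033 contribute their day counts.
Then 10 days into June 2033.
Total: 23 + 31 + 30 + 31 + 30 + 31 + 31 + 30 + 31 + 30 + 31 + 31 + 28 + 31 + 30 + 31 + 10 = 490.

490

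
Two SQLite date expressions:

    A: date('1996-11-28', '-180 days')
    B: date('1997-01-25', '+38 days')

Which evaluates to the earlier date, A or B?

A

A = 1996-06-01.
B = 1997-03-04.
A is earlier.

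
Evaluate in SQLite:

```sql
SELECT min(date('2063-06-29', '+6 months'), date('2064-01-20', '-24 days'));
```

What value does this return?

date('2063-06-29', '+6 months') → 2063-12-29.
date('2064-01-20', '-24 days') → 2063-12-27.
Earlier of the two is 2063-12-27.

2063-12-27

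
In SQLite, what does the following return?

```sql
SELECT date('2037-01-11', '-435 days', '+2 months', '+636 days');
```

Applying '-435 days' to 2037-01-11: counting 435 days back gives 2035-11-03.
Adding +2 months to 2035-11-03 gives 2036-01-03.
Applying '+636 days' to 2036-01-03: counting 636 days forward gives 2037-09-30.

2037-09-30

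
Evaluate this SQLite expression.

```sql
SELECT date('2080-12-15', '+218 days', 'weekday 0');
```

Applying '+218 days' to 2080-12-15: counting 218 days forward gives 2081-07-21.
`weekday 0` advances to the next Sunday; 2081-07-21 is a Monday, so it moves forward to 2081-07-27.

2081-07-27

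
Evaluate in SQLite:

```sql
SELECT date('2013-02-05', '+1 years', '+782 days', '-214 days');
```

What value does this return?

Adding +1 year to 2013-02-05 gives 2014-02-05.
Applying '+782 days' to 2014-02-05: counting 782 days forward gives 2016-03-28.
Applying '-214 days' to 2016-03-28: counting 214 days back gives 2015-08-27.

2015-08-27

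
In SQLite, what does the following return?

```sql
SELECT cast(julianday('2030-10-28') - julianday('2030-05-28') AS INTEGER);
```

153

3 days remain in May 2030 after the 28th (31 − 28).
June 2030: 30 days.
July 2030: 31 days.
August 2030: 31 days.
September 2030: 30 days.
Then 28 days into October 2030.
Total: 3 + 30 + 31 + 31 + 30 + 28 = 153.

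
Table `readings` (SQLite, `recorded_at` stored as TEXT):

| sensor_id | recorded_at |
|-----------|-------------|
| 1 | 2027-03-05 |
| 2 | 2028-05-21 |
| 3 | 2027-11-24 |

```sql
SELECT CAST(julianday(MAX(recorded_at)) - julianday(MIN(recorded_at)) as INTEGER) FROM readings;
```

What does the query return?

443

MIN = 2027-03-05, MAX = 2028-05-21.
26 days remain in March 2027 after the 5th (31 − 5).
Full months from April 2027 through April 2028 contribute their day counts.
Then 21 days into May 2028.
Total: 26 + 30 + 31 + 30 + 31 + 31 + 30 + 31 + 30 + 31 + 31 + 29 + 31 + 30 + 21 = 443.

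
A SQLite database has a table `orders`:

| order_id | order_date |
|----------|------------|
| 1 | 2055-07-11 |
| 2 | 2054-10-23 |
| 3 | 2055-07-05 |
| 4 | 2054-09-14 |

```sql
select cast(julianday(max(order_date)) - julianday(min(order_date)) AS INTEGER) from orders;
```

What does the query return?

MIN = 2054-09-14, MAX = 2055-07-11.
16 days remain in September 2054 after the 14th (30 − 14).
Full months from October 2054 through June 2055 contribute their day counts.
Then 11 days into July 2055.
Total: 16 + 31 + 30 + 31 + 31 + 28 + 31 + 30 + 31 + 30 + 11 = 300.

300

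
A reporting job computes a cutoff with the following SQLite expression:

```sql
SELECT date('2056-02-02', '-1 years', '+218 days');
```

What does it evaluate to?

2055-09-08

Adding -1 year to 2056-02-02 gives 2055-02-02.
Applying '+218 days' to 2055-02-02: counting 218 days forward gives 2055-09-08.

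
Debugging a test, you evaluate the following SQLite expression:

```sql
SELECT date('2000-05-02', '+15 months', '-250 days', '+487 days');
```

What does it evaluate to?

2002-03-27

Adding +15 months to 2000-05-02 gives 2001-08-02.
Applying '-250 days' to 2001-08-02: counting 250 days back gives 2000-11-25.
Applying '+487 days' to 2000-11-25: counting 487 days forward gives 2002-03-27.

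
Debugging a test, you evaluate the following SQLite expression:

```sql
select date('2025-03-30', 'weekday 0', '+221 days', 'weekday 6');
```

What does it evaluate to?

`weekday 0` advances to the next Sunday; 2025-03-30 is already a Sunday, so it stays at 2025-03-30.
Applying '+221 days' to 2025-03-30: counting 221 days forward gives 2025-11-06.
`weekday 6` advances to the next Saturday; 2025-11-06 is a Thursday, so it moves forward to 2025-11-08.

2025-11-08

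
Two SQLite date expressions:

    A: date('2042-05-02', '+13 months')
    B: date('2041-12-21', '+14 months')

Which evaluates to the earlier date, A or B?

B

A = 2043-06-02.
B = 2043-02-21.
B is earlier.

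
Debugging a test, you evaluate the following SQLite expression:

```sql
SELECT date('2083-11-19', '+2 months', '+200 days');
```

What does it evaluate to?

Adding +2 months to 2083-11-19 gives 2084-01-19.
Applying '+200 days' to 2084-01-19: counting 200 days forward gives 2084-08-06.

2084-08-06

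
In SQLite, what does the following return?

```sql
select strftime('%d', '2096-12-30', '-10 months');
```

First apply '-10 months': 2096-12-30 → 2096-03-01.
`%d` extracts the 2-digit day of month: 01.

01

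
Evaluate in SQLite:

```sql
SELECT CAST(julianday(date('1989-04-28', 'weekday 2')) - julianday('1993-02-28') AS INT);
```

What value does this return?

-1398

`weekday 2` advances to the next Tuesday; 1989-04-28 is a Friday, so it moves forward to 1989-05-02.
29 days remain in May 1989 after the 2nd (31 − 2).
Full months from June 1989 through January 1993 contribute their day counts.
Then 28 days into February 1993.
Total: 29 + 30 + 31 + 31 + 30 + 31 + 30 + 31 + 31 + 28 + 31 + 30 + 31 + 30 + 31 + 31 + 30 + 31 + 30 + 31 + 31 + 28 + 31 + 30 + 31 + 30 + 31 + 31 + 30 + 31 + 30 + 31 + 31 + 29 + 31 + 30 + 31 + 30 + 31 + 31 + 30 + 31 + 30 + 31 + 31 + 28 = 1398.
The subtraction is earlier − later, so the result is −1398 → -1398.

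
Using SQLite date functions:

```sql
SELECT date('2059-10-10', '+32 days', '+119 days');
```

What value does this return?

2060-03-09

October 2059 has 31 days; 21 remain after the 10th, so 22 days reach 2059-11-01.
Advancing 10 more days within November lands on 2059-11-11.
Applying '+119 days' to 2059-11-11: counting 119 days forward gives 2060-03-09.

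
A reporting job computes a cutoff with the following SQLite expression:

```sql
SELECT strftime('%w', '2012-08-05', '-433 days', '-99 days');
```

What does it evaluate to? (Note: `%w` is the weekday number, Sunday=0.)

0

First apply '-433 days', '-99 days': 2012-08-05 → 2011-02-20.
2011-02-20 is a Sunday; with Sunday=0 that is 0.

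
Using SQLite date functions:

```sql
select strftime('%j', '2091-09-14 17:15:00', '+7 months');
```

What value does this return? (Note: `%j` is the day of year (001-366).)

105

First apply '+7 months': 2091-09-14 17:15:00 → 2092-04-14 17:15:00.
Day-of-year for 2092-04-14: days since 2092-01-01 inclusive = 105, zero-padded to 105.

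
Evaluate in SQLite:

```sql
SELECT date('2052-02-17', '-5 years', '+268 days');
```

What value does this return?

2047-11-12

Adding -5 years to 2052-02-17 gives 2047-02-17.
Applying '+268 days' to 2047-02-17: counting 268 days forward gives 2047-11-12.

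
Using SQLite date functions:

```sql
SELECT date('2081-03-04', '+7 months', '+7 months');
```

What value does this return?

Adding +7 months to 2081-03-04 gives 2081-10-04.
Adding +7 months to 2081-10-04 gives 2082-05-04.

2082-05-04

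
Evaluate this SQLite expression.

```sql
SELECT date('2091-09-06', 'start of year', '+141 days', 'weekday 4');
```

`start of year` rewinds 2091-09-06 to 2091-01-01.
Applying '+141 days' to 2091-01-01: counting 141 days forward gives 2091-05-22.
`weekday 4` advances to the next Thursday; 2091-05-22 is a Tuesday, so it moves forward to 2091-05-24.

2091-05-24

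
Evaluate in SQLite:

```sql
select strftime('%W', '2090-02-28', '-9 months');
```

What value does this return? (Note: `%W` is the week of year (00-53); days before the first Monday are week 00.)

First apply '-9 months': 2090-02-28 → 2089-05-28.
2089-05-28 is a Saturday. SQLite's %W counts Mondays since the year started; the result is 21.

21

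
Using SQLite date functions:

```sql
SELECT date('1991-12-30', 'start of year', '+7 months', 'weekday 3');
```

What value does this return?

`start of year` rewinds 1991-12-30 to 1991-01-01.
Adding +7 months to 1991-01-01 gives 1991-08-01.
`weekday 3` advances to the next Wednesday; 1991-08-01 is a Thursday, so it moves forward to 1991-08-07.

1991-08-07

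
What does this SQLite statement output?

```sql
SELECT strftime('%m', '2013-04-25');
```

`%m` extracts the 2-digit month (01-12): 04.

04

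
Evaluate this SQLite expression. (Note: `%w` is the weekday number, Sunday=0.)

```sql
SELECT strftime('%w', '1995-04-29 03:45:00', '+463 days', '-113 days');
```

6

First apply '+463 days', '-113 days': 1995-04-29 03:45:00 → 1996-04-13 03:45:00.
1996-04-13 is a Saturday; with Sunday=0 that is 6.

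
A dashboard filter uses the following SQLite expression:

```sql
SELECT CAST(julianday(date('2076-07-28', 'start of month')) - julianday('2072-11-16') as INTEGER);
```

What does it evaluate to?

1323

`start of month` rewinds 2076-07-28 to 2076-07-01.
14 days remain in November 2072 after the 16th (30 − 16).
Full months from December 2072 through June 2076 contribute their day counts.
Then 1 day into July 2076.
Total: 14 + 31 + 31 + 28 + 31 + 30 + 31 + 30 + 31 + 31 + 30 + 31 + 30 + 31 + 31 + 28 + 31 + 30 + 31 + 30 + 31 + 31 + 30 + 31 + 30 + 31 + 31 + 28 + 31 + 30 + 31 + 30 + 31 + 31 + 30 + 31 + 30 + 31 + 31 + 29 + 31 + 30 + 31 + 30 + 1 = 1323.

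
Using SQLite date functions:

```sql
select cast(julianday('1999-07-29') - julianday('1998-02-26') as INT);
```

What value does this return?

2 days remain in February 1998 after the 26th (28 − 26).
Full months from March 1998 through June 1999 contribute their day counts.
Then 29 days into July 1999.
Total: 2 + 31 + 30 + 31 + 30 + 31 + 31 + 30 + 31 + 30 + 31 + 31 + 28 + 31 + 30 + 31 + 30 + 29 = 518.

518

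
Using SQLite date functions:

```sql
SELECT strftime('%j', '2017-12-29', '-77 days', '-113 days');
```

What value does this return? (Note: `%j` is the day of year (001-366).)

First apply '-77 days', '-113 days': 2017-12-29 → 2017-06-22.
Day-of-year for 2017-06-22: days since 2017-01-01 inclusive = 173, zero-padded to 173.

173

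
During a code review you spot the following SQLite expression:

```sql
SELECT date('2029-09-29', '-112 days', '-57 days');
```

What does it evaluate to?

Applying '-112 days' to 2029-09-29: counting 112 days back gives 2029-06-09.
Applying '-57 days' to 2029-06-09: counting 57 days back gives 2029-04-13.

2029-04-13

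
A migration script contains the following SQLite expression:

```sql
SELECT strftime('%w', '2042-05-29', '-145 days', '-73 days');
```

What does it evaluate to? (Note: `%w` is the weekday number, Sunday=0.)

3

First apply '-145 days', '-73 days': 2042-05-29 → 2041-10-23.
2041-10-23 is a Wednesday; with Sunday=0 that is 3.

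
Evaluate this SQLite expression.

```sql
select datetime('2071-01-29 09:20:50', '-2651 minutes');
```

2071-01-27 13:09:50

2651 minutes = 44h 11m; -2651 minutes from 2071-01-29 09:20:50 is 2071-01-27 13:09:50 (crosses midnight).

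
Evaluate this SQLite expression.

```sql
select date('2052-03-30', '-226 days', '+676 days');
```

Applying '-226 days' to 2052-03-30: counting 226 days back gives 2051-08-17.
Applying '+676 days' to 2051-08-17: counting 676 days forward gives 2053-06-23.

2053-06-23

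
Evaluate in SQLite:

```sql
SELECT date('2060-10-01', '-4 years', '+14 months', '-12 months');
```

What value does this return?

2056-12-01

Adding -4 years to 2060-10-01 gives 2056-10-01.
Adding +14 months to 2056-10-01 gives 2057-12-01.
Adding -12 months to 2057-12-01 gives 2056-12-01.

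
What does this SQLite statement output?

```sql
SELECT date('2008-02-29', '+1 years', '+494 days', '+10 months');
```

Adding +1 year to 2008-02-29 targets 2009-02-29, but 2009 is not a leap year, so SQLite normalizes to 2009-03-01.
Applying '+494 days' to 2009-03-01: counting 494 days forward gives 2010-07-08.
Adding +10 months to 2010-07-08 gives 2011-05-08.

2011-05-08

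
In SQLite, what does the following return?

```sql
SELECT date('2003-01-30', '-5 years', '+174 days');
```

Adding -5 years to 2003-01-30 gives 1998-01-30.
Applying '+174 days' to 1998-01-30: counting 174 days forward gives 1998-07-23.

1998-07-23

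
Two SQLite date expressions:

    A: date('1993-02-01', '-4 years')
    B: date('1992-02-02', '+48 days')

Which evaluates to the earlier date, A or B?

A = 1989-02-01.
B = 1992-03-21.
A is earlier.

A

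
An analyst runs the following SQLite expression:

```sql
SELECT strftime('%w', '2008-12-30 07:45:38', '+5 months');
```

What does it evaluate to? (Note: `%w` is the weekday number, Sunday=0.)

First apply '+5 months': 2008-12-30 07:45:38 → 2009-05-30 07:45:38.
2009-05-30 is a Saturday; with Sunday=0 that is 6.

6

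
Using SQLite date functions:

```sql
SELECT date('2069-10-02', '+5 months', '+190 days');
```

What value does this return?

Adding +5 months to 2069-10-02 gives 2070-03-02.
Applying '+190 days' to 2070-03-02: counting 190 days forward gives 2070-09-08.

2070-09-08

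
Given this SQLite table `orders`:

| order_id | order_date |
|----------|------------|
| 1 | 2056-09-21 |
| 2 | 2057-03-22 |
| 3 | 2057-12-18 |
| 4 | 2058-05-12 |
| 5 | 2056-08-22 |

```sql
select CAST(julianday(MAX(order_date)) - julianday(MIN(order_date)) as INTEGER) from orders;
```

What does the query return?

MIN = 2056-08-22, MAX = 2058-05-12.
9 days remain in August 2056 after the 22nd (31 − 22).
Full months from September 2056 through April 2058 contribute their day counts.
Then 12 days into May 2058.
Total: 9 + 30 + 31 + 30 + 31 + 31 + 28 + 31 + 30 + 31 + 30 + 31 + 31 + 30 + 31 + 30 + 31 + 31 + 28 + 31 + 30 + 12 = 628.

628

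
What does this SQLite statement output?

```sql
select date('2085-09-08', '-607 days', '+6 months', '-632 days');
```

Applying '-607 days' to 2085-09-08: counting 607 days back gives 2084-01-10.
Adding +6 months to 2084-01-10 gives 2084-07-10.
Applying '-632 days' to 2084-07-10: counting 632 days back gives 2082-10-17.

2082-10-17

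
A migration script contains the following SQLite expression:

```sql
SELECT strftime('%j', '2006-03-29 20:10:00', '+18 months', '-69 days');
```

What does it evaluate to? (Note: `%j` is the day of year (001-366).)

203

First apply '+18 months', '-69 days': 2006-03-29 20:10:00 → 2007-07-22 20:10:00.
Day-of-year for 2007-07-22: days since 2007-01-01 inclusive = 203, zero-padded to 203.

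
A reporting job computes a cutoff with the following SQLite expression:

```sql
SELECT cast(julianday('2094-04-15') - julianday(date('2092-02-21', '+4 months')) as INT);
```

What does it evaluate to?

Adding +4 months to 2092-02-21 gives 2092-06-21.
9 days remain in June 2092 after the 21st (30 − 21).
Full months from July 2092 through March 2094 contribute their day counts.
Then 15 days into April 2094.
Total: 9 + 31 + 31 + 30 + 31 + 30 + 31 + 31 + 28 + 31 + 30 + 31 + 30 + 31 + 31 + 30 + 31 + 30 + 31 + 31 + 28 + 31 + 15 = 663.

663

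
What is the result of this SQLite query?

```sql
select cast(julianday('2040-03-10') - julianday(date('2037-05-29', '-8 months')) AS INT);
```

Adding -8 months to 2037-05-29 gives 2036-09-29.
1 day remains in September 2036 after the 29th (30 − 29).
Full months from October 2036 through February 2040 contribute their day counts.
Then 10 days into March 2040.
Total: 1 + 31 + 30 + 31 + 31 + 28 + 31 + 30 + 31 + 30 + 31 + 31 + 30 + 31 + 30 + 31 + 31 + 28 + 31 + 30 + 31 + 30 + 31 + 31 + 30 + 31 + 30 + 31 + 31 + 28 + 31 + 30 + 31 + 30 + 31 + 31 + 30 + 31 + 30 + 31 + 31 + 29 + 10 = 1258.

1258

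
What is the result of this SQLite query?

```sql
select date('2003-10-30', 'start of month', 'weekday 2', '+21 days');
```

`start of month` rewinds 2003-10-30 to 2003-10-01.
`weekday 2` advances to the next Tuesday; 2003-10-01 is a Wednesday, so it moves forward to 2003-10-07.
Advancing 21 more days within October lands on 2003-10-28.

2003-10-28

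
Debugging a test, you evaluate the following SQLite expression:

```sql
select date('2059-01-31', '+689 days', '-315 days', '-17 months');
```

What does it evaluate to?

2058-09-09

Applying '+689 days' to 2059-01-31: counting 689 days forward gives 2060-12-20.
Applying '-315 days' to 2060-12-20: counting 315 days back gives 2060-02-09.
Adding -17 months to 2060-02-09 gives 2058-09-09.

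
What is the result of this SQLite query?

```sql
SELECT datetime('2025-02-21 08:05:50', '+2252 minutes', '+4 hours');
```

2252 minutes = 37h 32m; +2252 minutes from 2025-02-21 08:05:50 is 2025-02-22 21:37:50 (crosses midnight).
+4 hours from 2025-02-22 21:37:50 is 2025-02-23 01:37:50 (crosses midnight).

2025-02-23 01:37:50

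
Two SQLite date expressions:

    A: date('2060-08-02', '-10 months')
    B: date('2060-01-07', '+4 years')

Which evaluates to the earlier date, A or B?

A = 2059-10-02.
B = 2064-01-07.
A is earlier.

A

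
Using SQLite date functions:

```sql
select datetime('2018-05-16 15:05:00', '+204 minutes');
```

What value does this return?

204 minutes = 3h 24m; +204 minutes from 2018-05-16 15:05:00 is 2018-05-16 18:29:00.

2018-05-16 18:29:00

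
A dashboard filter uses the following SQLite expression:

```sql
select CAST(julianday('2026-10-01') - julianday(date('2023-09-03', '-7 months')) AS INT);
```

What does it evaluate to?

1336

Adding -7 months to 2023-09-03 gives 2023-02-03.
25 days remain in February 2023 after the 3rd (28 − 3).
Full months from March 2023 through September 2026 contribute their day counts.
Then 1 day into October 2026.
Total: 25 + 31 + 30 + 31 + 30 + 31 + 31 + 30 + 31 + 30 + 31 + 31 + 29 + 31 + 30 + 31 + 30 + 31 + 31 + 30 + 31 + 30 + 31 + 31 + 28 + 31 + 30 + 31 + 30 + 31 + 31 + 30 + 31 + 30 + 31 + 31 + 28 + 31 + 30 + 31 + 30 + 31 + 31 + 30 + 1 = 1336.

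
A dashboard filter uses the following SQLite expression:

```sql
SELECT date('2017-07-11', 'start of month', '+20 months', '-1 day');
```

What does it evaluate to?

`start of month` rewinds 2017-07-11 to 2017-07-01.
Adding +20 months to 2017-07-01 gives 2019-03-01.
Going back 1 day from 2019-03-01 reaches 2019-02-28 (last day of February, 28 days).

2019-02-28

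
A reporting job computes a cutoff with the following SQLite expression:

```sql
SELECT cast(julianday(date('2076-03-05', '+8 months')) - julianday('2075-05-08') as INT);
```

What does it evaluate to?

547

Adding +8 months to 2076-03-05 gives 2076-11-05.
23 days remain in May 2075 after the 8th (31 − 8).
Full months from June 2075 through October 2076 contribute their day counts.
Then 5 days into November 2076.
Total: 23 + 30 + 31 + 31 + 30 + 31 + 30 + 31 + 31 + 29 + 31 + 30 + 31 + 30 + 31 + 31 + 30 + 31 + 5 = 547.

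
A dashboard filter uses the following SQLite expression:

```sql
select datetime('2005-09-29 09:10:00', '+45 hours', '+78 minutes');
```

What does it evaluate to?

+45 hours from 2005-09-29 09:10:00 is 2005-10-01 06:10:00 (crosses midnight).
78 minutes = 1h 18m; +78 minutes from 2005-10-01 06:10:00 is 2005-10-01 07:28:00.

2005-10-01 07:28:00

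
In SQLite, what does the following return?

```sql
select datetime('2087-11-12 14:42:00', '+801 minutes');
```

801 minutes = 13h 21m; +801 minutes from 2087-11-12 14:42:00 is 2087-11-13 04:03:00 (crosses midnight).

2087-11-13 04:03:00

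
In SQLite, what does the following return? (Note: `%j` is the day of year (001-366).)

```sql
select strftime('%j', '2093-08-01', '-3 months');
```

First apply '-3 months': 2093-08-01 → 2093-05-01.
Day-of-year for 2093-05-01: days since 2093-01-01 inclusive = 121, zero-padded to 121.

121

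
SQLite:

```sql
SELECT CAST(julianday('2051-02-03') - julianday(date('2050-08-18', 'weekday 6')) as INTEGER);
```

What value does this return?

`weekday 6` advances to the next Saturday; 2050-08-18 is a Thursday, so it moves forward to 2050-08-20.
11 days remain in August 2050 after the 20th (31 − 20).
September 2050: 30 days.
October 2050: 31 days.
November 2050: 30 days.
December 2050: 31 days.
January 2051: 31 days.
Then 3 days into February 2051.
Total: 11 + 30 + 31 + 30 + 31 + 31 + 3 = 167.

167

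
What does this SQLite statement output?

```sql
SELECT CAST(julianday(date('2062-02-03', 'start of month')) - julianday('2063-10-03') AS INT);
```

`start of month` rewinds 2062-02-03 to 2062-02-01.
27 days remain in February 2062 after the 1st (28 − 1).
Full months from March 2062 through September 2063 contribute their day counts.
Then 3 days into October 2063.
Total: 27 + 31 + 30 + 31 + 30 + 31 + 31 + 30 + 31 + 30 + 31 + 31 + 28 + 31 + 30 + 31 + 30 + 31 + 31 + 30 + 3 = 609.
The subtraction is earlier − later, so the result is −609 → -609.

-609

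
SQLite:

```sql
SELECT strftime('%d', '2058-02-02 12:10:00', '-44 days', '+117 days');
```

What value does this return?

16

First apply '-44 days', '+117 days': 2058-02-02 12:10:00 → 2058-04-16 12:10:00.
`%d` extracts the 2-digit day of month: 16.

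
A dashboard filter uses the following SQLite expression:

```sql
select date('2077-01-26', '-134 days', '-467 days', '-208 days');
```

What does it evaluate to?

2074-11-09

Applying '-134 days' to 2077-01-26: counting 134 days back gives 2076-09-14.
Applying '-467 days' to 2076-09-14: counting 467 days back gives 2075-06-05.
Applying '-208 days' to 2075-06-05: counting 208 days back gives 2074-11-09.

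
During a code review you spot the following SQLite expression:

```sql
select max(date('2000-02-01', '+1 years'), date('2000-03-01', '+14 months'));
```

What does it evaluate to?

date('2000-02-01', '+1 years') → 2001-02-01.
date('2000-03-01', '+14 months') → 2001-05-01.
Later of the two is 2001-05-01.

2001-05-01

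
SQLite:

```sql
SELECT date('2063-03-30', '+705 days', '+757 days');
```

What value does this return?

Applying '+705 days' to 2063-03-30: counting 705 days forward gives 2065-03-04.
Applying '+757 days' to 2065-03-04: counting 757 days forward gives 2067-03-31.

2067-03-31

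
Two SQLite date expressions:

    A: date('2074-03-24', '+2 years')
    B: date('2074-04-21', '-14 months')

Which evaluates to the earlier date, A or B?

A = 2076-03-24.
B = 2073-02-21.
B is earlier.

B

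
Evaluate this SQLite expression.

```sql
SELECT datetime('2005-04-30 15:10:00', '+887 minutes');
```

2005-05-01 05:57:00

887 minutes = 14h 47m; +887 minutes from 2005-04-30 15:10:00 is 2005-05-01 05:57:00 (crosses midnight).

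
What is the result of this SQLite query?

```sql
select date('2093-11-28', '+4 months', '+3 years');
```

2097-03-28

Adding +4 months to 2093-11-28 gives 2094-03-28.
Adding +3 years to 2094-03-28 gives 2097-03-28.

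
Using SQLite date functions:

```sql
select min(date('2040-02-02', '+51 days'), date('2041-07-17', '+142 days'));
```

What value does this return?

2040-03-24

date('2040-02-02', '+51 days') → 2040-03-24.
date('2041-07-17', '+142 days') → 2041-12-06.
Earlier of the two is 2040-03-24.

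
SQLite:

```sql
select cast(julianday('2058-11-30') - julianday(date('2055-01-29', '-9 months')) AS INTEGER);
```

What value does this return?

1676

Adding -9 months to 2055-01-29 gives 2054-04-29.
1 day remains in April 2054 after the 29th (30 − 29).
Full months from May 2054 through October 2058 contribute their day counts.
Then 30 days into November 2058.
Total: 1 + 31 + 30 + 31 + 31 + 30 + 31 + 30 + 31 + 31 + 28 + 31 + 30 + 31 + 30 + 31 + 31 + 30 + 31 + 30 + 31 + 31 + 29 + 31 + 30 + 31 + 30 + 31 + 31 + 30 + 31 + 30 + 31 + 31 + 28 + 31 + 30 + 31 + 30 + 31 + 31 + 30 + 31 + 30 + 31 + 31 + 28 + 31 + 30 + 31 + 30 + 31 + 31 + 30 + 31 + 30 = 1676.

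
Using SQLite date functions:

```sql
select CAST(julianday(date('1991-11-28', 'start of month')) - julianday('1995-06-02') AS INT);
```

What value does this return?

`start of month` rewinds 1991-11-28 to 1991-11-01.
29 days remain in November 1991 after the 1st (30 − 1).
Full months from December 1991 through May 1995 contribute their day counts.
Then 2 days into June 1995.
Total: 29 + 31 + 31 + 29 + 31 + 30 + 31 + 30 + 31 + 31 + 30 + 31 + 30 + 31 + 31 + 28 + 31 + 30 + 31 + 30 + 31 + 31 + 30 + 31 + 30 + 31 + 31 + 28 + 31 + 30 + 31 + 30 + 31 + 31 + 30 + 31 + 30 + 31 + 31 + 28 + 31 + 30 + 31 + 2 = 1309.
The subtraction is earlier − later, so the result is −1309 → -1309.

-1309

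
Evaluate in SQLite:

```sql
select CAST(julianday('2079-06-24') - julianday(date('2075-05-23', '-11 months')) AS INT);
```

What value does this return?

Adding -11 months to 2075-05-23 gives 2074-06-23.
7 days remain in June 2074 after the 23rd (30 − 23).
Full months from July 2074 through May 2079 contribute their day counts.
Then 24 days into June 2079.
Total: 7 + 31 + 31 + 30 + 31 + 30 + 31 + 31 + 28 + 31 + 30 + 31 + 30 + 31 + 31 + 30 + 31 + 30 + 31 + 31 + 29 + 31 + 30 + 31 + 30 + 31 + 31 + 30 + 31 + 30 + 31 + 31 + 28 + 31 + 30 + 31 + 30 + 31 + 31 + 30 + 31 + 30 + 31 + 31 + 28 + 31 + 30 + 31 + 30 + 31 + 31 + 30 + 31 + 30 + 31 + 31 + 28 + 31 + 30 + 31 + 24 = 1827.

1827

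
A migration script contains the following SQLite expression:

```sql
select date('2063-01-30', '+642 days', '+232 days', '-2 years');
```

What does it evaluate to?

2063-06-22

Applying '+642 days' to 2063-01-30: counting 642 days forward gives 2064-11-02.
Applying '+232 days' to 2064-11-02: counting 232 days forward gives 2065-06-22.
Adding -2 years to 2065-06-22 gives 2063-06-22.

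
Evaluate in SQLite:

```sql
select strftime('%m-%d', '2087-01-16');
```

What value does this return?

`%m-%d` extracts the month-day: 01-16.

01-16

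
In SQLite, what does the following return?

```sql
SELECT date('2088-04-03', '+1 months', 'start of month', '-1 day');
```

Adding +1 month to 2088-04-03 gives 2088-05-03.
`start of month` rewinds 2088-05-03 to 2088-05-01.
Going back 1 day from 2088-05-01 reaches 2088-04-30 (last day of April, 30 days).

2088-04-30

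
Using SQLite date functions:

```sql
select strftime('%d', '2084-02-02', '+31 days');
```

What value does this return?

First apply '+31 days': 2084-02-02 → 2084-03-04.
`%d` extracts the 2-digit day of month: 04.

04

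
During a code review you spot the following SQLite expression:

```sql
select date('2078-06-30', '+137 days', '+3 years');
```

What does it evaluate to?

Applying '+137 days' to 2078-06-30: counting 137 days forward gives 2078-11-14.
Adding +3 years to 2078-11-14 gives 2081-11-14.

2081-11-14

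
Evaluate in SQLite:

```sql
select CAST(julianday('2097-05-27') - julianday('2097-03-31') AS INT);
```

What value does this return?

0 days remain in March 2097 after the 31st (31 − 31).
April 2097: 30 days.
Then 27 days into May 2097.
Total: 0 + 30 + 27 = 57.

57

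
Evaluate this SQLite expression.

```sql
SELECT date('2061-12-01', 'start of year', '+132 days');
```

2061-05-13

`start of year` rewinds 2061-12-01 to 2061-01-01.
Applying '+132 days' to 2061-01-01: counting 132 days forward gives 2061-05-13.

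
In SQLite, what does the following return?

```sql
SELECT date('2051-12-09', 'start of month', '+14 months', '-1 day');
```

2053-01-31

`start of month` rewinds 2051-12-09 to 2051-12-01.
Adding +14 months to 2051-12-01 gives 2053-02-01.
Going back 1 day from 2053-02-01 reaches 2053-01-31 (last day of January, 31 days).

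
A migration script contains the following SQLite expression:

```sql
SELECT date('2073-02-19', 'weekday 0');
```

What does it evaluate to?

2073-02-19

`weekday 0` advances to the next Sunday; 2073-02-19 is already a Sunday, so it stays at 2073-02-19.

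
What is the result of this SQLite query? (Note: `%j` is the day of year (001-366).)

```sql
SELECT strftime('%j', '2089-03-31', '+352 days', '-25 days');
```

First apply '+352 days', '-25 days': 2089-03-31 → 2090-02-21.
Day-of-year for 2090-02-21: days since 2090-01-01 inclusive = 52, zero-padded to 052.

052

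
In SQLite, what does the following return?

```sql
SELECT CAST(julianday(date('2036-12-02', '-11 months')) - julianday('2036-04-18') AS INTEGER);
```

-107

Adding -11 months to 2036-12-02 gives 2036-01-02.
29 days remain in January 2036 after the 2nd (31 − 2).
February 2036: 29 days (leap year).
March 2036: 31 days.
Then 18 days into April 2036.
Total: 29 + 29 + 31 + 18 = 107.
The subtraction is earlier − later, so the result is −107 → -107.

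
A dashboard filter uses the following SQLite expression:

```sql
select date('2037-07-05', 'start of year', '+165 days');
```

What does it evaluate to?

2037-06-15

`start of year` rewinds 2037-07-05 to 2037-01-01.
Applying '+165 days' to 2037-01-01: counting 165 days forward gives 2037-06-15.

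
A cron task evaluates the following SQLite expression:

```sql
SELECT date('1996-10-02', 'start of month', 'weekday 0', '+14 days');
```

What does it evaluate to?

1996-10-20

`start of month` rewinds 1996-10-02 to 1996-10-01.
`weekday 0` advances to the next Sunday; 1996-10-01 is a Tuesday, so it moves forward to 1996-10-06.
Advancing 14 more days within October lands on 1996-10-20.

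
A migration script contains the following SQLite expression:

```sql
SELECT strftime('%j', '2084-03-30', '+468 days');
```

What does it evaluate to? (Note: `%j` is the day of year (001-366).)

192

First apply '+468 days': 2084-03-30 → 2085-07-11.
Day-of-year for 2085-07-11: days since 2085-01-01 inclusive = 192, zero-padded to 192.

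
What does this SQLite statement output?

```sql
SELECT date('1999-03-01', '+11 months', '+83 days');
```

2000-04-24

Adding +11 months to 1999-03-01 gives 2000-02-01.
Applying '+83 days' to 2000-02-01: counting 83 days forward gives 2000-04-24.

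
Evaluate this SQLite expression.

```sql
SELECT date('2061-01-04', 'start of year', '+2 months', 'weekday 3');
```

2061-03-02

`start of year` rewinds 2061-01-04 to 2061-01-01.
Adding +2 months to 2061-01-01 gives 2061-03-01.
`weekday 3` advances to the next Wednesday; 2061-03-01 is a Tuesday, so it moves forward to 2061-03-02.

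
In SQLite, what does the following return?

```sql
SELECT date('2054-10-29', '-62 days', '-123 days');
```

2054-04-27

Applying '-62 days' to 2054-10-29: counting 62 days back gives 2054-08-28.
Applying '-123 days' to 2054-08-28: counting 123 days back gives 2054-04-27.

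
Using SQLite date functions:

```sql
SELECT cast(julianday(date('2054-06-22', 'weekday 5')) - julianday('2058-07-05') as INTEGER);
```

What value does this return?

`weekday 5` advances to the next Friday; 2054-06-22 is a Monday, so it moves forward to 2054-06-26.
4 days remain in June 2054 after the 26th (30 − 26).
Full months from July 2054 through June 2058 contribute their day counts.
Then 5 days into July 2058.
Total: 4 + 31 + 31 + 30 + 31 + 30 + 31 + 31 + 28 + 31 + 30 + 31 + 30 + 31 + 31 + 30 + 31 + 30 + 31 + 31 + 29 + 31 + 30 + 31 + 30 + 31 + 31 + 30 + 31 + 30 + 31 + 31 + 28 + 31 + 30 + 31 + 30 + 31 + 31 + 30 + 31 + 30 + 31 + 31 + 28 + 31 + 30 + 31 + 30 + 5 = 1470.
The subtraction is earlier − later, so the result is −1470 → -1470.

-1470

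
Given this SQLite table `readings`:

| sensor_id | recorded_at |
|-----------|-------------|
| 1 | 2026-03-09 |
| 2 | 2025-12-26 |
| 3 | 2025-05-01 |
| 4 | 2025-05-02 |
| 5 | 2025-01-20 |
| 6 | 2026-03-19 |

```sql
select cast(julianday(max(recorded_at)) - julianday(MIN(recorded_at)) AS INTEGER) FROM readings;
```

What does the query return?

MIN = 2025-01-20, MAX = 2026-03-19.
11 days remain in January 2025 after the 20th (31 − 20).
Full months from February 2025 through February 2026 contribute their day counts.
Then 19 days into March 2026.
Total: 11 + 28 + 31 + 30 + 31 + 30 + 31 + 31 + 30 + 31 + 30 + 31 + 31 + 28 + 19 = 423.

423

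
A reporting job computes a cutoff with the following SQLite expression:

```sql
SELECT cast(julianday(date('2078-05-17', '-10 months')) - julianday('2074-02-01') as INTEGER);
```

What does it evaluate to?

1262

Adding -10 months to 2078-05-17 gives 2077-07-17.
27 days remain in February 2074 after the 1st (28 − 1).
Full months from March 2074 through June 2077 contribute their day counts.
Then 17 days into July 2077.
Total: 27 + 31 + 30 + 31 + 30 + 31 + 31 + 30 + 31 + 30 + 31 + 31 + 28 + 31 + 30 + 31 + 30 + 31 + 31 + 30 + 31 + 30 + 31 + 31 + 29 + 31 + 30 + 31 + 30 + 31 + 31 + 30 + 31 + 30 + 31 + 31 + 28 + 31 + 30 + 31 + 30 + 17 = 1262.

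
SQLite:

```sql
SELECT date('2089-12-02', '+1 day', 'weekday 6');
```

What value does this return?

Advancing 1 more day within December lands on 2089-12-03.
`weekday 6` advances to the next Saturday; 2089-12-03 is already a Saturday, so it stays at 2089-12-03.

2089-12-03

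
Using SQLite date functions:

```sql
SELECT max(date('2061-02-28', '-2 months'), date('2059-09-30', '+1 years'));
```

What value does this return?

date('2061-02-28', '-2 months') → 2060-12-28.
date('2059-09-30', '+1 years') → 2060-09-30.
Later of the two is 2060-12-28.

2060-12-28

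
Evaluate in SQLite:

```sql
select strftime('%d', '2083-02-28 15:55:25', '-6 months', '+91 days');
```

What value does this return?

First apply '-6 months', '+91 days': 2083-02-28 15:55:25 → 2082-11-27 15:55:25.
`%d` extracts the 2-digit day of month: 27.

27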